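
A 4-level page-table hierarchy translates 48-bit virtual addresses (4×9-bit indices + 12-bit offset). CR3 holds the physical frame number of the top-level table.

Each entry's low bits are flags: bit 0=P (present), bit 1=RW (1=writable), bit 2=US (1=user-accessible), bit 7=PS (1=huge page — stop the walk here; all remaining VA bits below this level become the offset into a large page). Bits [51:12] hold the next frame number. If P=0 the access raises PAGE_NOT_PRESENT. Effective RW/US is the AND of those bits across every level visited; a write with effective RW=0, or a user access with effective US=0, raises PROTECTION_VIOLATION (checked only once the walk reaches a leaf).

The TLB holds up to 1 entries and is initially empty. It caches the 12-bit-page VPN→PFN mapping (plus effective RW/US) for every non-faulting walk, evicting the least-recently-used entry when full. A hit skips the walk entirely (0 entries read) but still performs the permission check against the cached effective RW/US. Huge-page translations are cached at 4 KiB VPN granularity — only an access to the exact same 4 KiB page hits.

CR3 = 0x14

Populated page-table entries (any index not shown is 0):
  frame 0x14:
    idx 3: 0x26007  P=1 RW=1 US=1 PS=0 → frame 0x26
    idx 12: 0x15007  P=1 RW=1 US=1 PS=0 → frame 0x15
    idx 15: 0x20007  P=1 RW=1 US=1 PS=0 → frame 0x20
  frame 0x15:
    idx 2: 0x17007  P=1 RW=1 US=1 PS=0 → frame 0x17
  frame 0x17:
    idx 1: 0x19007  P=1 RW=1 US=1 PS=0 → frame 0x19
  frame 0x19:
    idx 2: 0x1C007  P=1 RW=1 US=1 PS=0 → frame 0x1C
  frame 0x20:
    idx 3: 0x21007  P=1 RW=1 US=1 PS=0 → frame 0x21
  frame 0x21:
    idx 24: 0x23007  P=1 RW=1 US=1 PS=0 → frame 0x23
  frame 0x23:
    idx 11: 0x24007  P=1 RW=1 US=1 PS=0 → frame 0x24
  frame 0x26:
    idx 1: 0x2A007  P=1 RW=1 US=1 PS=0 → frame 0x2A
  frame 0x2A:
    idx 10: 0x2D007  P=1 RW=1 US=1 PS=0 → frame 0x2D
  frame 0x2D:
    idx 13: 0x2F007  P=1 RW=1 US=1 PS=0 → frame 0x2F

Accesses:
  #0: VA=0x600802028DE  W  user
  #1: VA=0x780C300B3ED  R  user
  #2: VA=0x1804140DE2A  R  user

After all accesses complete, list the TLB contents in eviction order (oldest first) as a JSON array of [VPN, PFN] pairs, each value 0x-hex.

Trace:
#0 VA=0x600802028DE (w,user):
  lvl0: tbl 0x14, slot 12 ⇒ 0x15007 (P1/RW1/US1/PS0)
  lvl1: tbl 0x15, slot 2 ⇒ 0x17007 (P1/RW1/US1/PS0)
  lvl2: tbl 0x17, slot 1 ⇒ 0x19007 (P1/RW1/US1/PS0)
  lvl3: tbl 0x19, slot 2 ⇒ 0x1C007 (P1/RW1/US1/PS0)
  ✓ 0x1C8DE  — 4 lookups
#1 VA=0x780C300B3ED (r,user):
  lvl0: tbl 0x14, slot 15 ⇒ 0x20007 (P1/RW1/US1/PS0)
  lvl1: tbl 0x20, slot 3 ⇒ 0x21007 (P1/RW1/US1/PS0)
  lvl2: tbl 0x21, slot 24 ⇒ 0x23007 (P1/RW1/US1/PS0)
  lvl3: tbl 0x23, slot 11 ⇒ 0x24007 (P1/RW1/US1/PS0)
  ✓ 0x243ED  — 4 lookups
#2 VA=0x1804140DE2A (r,user):
  lvl0: tbl 0x14, slot 3 ⇒ 0x26007 (P1/RW1/US1/PS0)
  lvl1: tbl 0x26, slot 1 ⇒ 0x2A007 (P1/RW1/US1/PS0)
  lvl2: tbl 0x2A, slot 10 ⇒ 0x2D007 (P1/RW1/US1/PS0)
  lvl3: tbl 0x2D, slot 13 ⇒ 0x2F007 (P1/RW1/US1/PS0)
  ✓ 0x2FE2A  — 4 lookups

TLB: [["0x1804140D", "0x2F"]]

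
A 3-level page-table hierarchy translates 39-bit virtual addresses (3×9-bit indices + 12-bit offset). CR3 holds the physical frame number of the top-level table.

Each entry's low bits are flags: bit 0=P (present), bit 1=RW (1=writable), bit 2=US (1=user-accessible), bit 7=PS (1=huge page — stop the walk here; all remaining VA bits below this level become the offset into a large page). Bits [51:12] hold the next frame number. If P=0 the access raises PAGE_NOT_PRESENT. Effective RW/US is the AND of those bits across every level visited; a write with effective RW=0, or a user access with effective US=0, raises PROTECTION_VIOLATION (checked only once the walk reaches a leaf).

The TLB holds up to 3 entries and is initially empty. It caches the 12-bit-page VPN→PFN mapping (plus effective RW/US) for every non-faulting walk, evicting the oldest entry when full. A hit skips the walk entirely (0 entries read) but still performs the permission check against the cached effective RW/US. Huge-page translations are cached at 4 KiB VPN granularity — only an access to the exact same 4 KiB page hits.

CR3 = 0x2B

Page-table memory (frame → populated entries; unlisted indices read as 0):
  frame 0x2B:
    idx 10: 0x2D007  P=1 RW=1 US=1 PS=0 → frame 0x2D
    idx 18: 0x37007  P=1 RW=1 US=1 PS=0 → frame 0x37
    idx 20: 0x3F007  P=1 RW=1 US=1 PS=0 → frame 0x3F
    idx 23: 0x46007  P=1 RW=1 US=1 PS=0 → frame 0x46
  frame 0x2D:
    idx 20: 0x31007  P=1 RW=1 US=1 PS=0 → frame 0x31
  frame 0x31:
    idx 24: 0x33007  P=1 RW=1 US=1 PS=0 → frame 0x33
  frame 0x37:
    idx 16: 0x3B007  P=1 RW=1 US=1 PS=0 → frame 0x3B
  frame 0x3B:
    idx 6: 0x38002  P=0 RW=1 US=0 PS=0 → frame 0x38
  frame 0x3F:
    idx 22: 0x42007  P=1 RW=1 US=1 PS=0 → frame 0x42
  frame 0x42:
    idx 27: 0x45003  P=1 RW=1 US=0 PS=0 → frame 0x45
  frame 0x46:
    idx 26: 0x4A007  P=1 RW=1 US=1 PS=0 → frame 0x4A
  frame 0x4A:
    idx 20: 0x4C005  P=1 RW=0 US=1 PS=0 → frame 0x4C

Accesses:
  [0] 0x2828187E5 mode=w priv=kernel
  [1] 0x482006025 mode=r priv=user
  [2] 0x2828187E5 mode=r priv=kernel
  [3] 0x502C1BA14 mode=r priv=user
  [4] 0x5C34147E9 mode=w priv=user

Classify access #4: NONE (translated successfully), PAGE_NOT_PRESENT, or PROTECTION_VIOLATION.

Trace:
#0 VA=0x2828187E5 (w,kernel):
  lvl0: tbl 0x2B, slot 10 ⇒ 0x2D007 (P1/RW1/US1/PS0)
  lvl1: tbl 0x2D, slot 20 ⇒ 0x31007 (P1/RW1/US1/PS0)
  lvl2: tbl 0x31, slot 24 ⇒ 0x33007 (P1/RW1/US1/PS0)
  ⇒ phys 0x337E5  [3 reads]
#1 VA=0x482006025 (r,user):
  lvl0: tbl 0x2B, slot 18 ⇒ 0x37007 (P1/RW1/US1/PS0)
  lvl1: tbl 0x37, slot 16 ⇒ 0x3B007 (P1/RW1/US1/PS0)
  lvl2: tbl 0x3B, slot 6 ⇒ 0x38002 (P0/RW1/US0/PS0)
  ✗ PAGE_NOT_PRESENT  [3 reads]
#2 VA=0x2828187E5 (r,kernel):
  TLB hit vpn=0x282818 → PA=0x337E5
#3 VA=0x502C1BA14 (r,user):
  lvl0: tbl 0x2B, slot 20 ⇒ 0x3F007 (P1/RW1/US1/PS0)
  lvl1: tbl 0x3F, slot 22 ⇒ 0x42007 (P1/RW1/US1/PS0)
  lvl2: tbl 0x42, slot 27 ⇒ 0x45003 (P1/RW1/US0/PS0)
  ✗ PROTECTION_VIOLATION  [3 reads]
#4 VA=0x5C34147E9 (w,user):
  lvl0: tbl 0x2B, slot 23 ⇒ 0x46007 (P1/RW1/US1/PS0)
  lvl1: tbl 0x46, slot 26 ⇒ 0x4A007 (P1/RW1/US1/PS0)
  lvl2: tbl 0x4A, slot 20 ⇒ 0x4C005 (P1/RW0/US1/PS0)
  ✗ PROTECTION_VIOLATION  [3 reads]

Access #4 fault: PROTECTION_VIOLATION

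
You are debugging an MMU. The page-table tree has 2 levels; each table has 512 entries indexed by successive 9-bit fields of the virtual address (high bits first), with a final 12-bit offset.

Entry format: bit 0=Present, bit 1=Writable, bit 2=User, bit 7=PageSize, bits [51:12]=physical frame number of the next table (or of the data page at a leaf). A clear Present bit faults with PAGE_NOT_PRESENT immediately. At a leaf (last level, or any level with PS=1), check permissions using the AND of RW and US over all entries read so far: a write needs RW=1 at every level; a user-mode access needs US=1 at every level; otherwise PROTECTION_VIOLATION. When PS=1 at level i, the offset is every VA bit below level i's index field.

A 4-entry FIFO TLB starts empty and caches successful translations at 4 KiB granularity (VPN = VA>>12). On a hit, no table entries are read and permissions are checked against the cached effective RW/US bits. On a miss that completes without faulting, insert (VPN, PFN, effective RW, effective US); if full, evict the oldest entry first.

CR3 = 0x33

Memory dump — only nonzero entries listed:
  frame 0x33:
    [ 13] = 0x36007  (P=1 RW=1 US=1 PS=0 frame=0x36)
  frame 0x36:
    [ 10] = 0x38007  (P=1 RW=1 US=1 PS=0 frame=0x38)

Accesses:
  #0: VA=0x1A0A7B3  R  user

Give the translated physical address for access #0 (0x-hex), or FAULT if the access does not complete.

Trace:
#0 VA=0x1A0A7B3 (r,user):
  [0] read 0x33 idx=13: raw=0x36007 flags P=1 W=1 U=1 S=0
  [1] read 0x36 idx=10: raw=0x38007 flags P=1 W=1 U=1 S=0
  ⇒ phys 0x387B3  [2 reads]

Access #0 PA: 0x387B3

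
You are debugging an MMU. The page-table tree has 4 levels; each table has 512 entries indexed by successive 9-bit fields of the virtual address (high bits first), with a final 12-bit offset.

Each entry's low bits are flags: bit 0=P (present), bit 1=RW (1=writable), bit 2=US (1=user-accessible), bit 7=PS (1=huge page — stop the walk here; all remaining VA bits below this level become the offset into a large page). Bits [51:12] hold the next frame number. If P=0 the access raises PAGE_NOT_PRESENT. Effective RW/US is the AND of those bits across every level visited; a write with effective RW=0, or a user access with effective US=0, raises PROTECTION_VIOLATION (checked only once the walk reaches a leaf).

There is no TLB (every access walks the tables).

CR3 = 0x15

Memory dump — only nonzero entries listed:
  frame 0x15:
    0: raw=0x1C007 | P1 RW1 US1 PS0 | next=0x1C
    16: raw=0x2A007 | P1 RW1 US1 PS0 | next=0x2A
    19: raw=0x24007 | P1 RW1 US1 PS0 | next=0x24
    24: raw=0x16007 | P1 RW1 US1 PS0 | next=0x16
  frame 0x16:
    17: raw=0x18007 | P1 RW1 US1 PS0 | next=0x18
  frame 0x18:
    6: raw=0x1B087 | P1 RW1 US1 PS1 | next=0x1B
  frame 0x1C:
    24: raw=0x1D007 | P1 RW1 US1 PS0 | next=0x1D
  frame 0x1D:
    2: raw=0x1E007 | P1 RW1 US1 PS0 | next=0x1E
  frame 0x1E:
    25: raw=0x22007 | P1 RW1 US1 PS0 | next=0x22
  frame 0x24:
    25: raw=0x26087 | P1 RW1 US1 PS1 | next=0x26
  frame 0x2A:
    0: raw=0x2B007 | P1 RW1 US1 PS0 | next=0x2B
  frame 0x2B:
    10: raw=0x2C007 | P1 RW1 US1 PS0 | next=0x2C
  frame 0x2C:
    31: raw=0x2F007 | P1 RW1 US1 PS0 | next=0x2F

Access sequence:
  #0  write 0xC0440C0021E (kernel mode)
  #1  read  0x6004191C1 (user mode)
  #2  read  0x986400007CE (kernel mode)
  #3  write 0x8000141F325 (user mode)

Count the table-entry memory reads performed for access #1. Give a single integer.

Walk each access:
#0 VA=0xC0440C0021E (w,kernel):
  lvl0: tbl 0x15, slot 24 ⇒ 0x16007 (P1/RW1/US1/PS0)
  lvl1: tbl 0x16, slot 17 ⇒ 0x18007 (P1/RW1/US1/PS0)
  lvl2: tbl 0x18, slot 6 ⇒ 0x1B087 (P1/RW1/US1/PS1)
  ✓ 0x1B21E (huge @L2)  — 3 lookups
#1 VA=0x6004191C1 (r,user):
  lvl0: tbl 0x15, slot 0 ⇒ 0x1C007 (P1/RW1/US1/PS0)
  lvl1: tbl 0x1C, slot 24 ⇒ 0x1D007 (P1/RW1/US1/PS0)
  lvl2: tbl 0x1D, slot 2 ⇒ 0x1E007 (P1/RW1/US1/PS0)
  lvl3: tbl 0x1E, slot 25 ⇒ 0x22007 (P1/RW1/US1/PS0)
  ✓ 0x221C1  — 4 lookups
#2 VA=0x986400007CE (r,kernel):
  lvl0: tbl 0x15, slot 19 ⇒ 0x24007 (P1/RW1/US1/PS0)
  lvl1: tbl 0x24, slot 25 ⇒ 0x26087 (P1/RW1/US1/PS1)
  ✓ 0x267CE (huge @L1)  — 2 lookups
#3 VA=0x8000141F325 (w,user):
  lvl0: tbl 0x15, slot 16 ⇒ 0x2A007 (P1/RW1/US1/PS0)
  lvl1: tbl 0x2A, slot 0 ⇒ 0x2B007 (P1/RW1/US1/PS0)
  lvl2: tbl 0x2B, slot 10 ⇒ 0x2C007 (P1/RW1/US1/PS0)
  lvl3: tbl 0x2C, slot 31 ⇒ 0x2F007 (P1/RW1/US1/PS0)
  ✓ 0x2F325  — 4 lookups

Entries read for #1: 4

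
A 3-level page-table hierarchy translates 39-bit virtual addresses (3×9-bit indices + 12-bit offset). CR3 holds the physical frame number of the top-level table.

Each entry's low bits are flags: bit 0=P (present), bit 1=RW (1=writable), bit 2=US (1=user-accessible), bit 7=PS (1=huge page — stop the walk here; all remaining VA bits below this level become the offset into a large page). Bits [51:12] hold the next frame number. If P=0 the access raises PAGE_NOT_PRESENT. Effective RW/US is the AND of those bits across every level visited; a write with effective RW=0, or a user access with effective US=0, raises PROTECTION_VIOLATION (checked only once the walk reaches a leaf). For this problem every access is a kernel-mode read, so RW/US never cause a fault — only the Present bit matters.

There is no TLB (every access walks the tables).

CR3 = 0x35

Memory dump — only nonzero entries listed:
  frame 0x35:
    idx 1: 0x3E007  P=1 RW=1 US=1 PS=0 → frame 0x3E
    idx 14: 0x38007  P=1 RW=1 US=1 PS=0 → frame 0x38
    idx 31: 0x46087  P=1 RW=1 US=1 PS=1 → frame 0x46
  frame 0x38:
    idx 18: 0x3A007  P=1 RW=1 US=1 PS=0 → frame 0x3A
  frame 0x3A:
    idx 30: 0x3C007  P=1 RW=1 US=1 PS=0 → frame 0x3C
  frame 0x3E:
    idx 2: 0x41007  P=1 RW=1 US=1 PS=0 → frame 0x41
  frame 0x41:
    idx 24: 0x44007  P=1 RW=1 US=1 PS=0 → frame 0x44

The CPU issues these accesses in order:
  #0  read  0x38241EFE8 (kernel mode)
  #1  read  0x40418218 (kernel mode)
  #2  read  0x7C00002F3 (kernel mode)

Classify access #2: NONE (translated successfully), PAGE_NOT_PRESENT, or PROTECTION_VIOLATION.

Walk each access:
#0 VA=0x38241EFE8 (r,kernel):
  L0: frame=0x35 idx=14 entry=0x38007 [P=1 RW=1 US=1 PS=0]
  L1: frame=0x38 idx=18 entry=0x3A007 [P=1 RW=1 US=1 PS=0]
  L2: frame=0x3A idx=30 entry=0x3C007 [P=1 RW=1 US=1 PS=0]
  ⇒ phys 0x3CFE8  [3 reads]
#1 VA=0x40418218 (r,kernel):
  L0: frame=0x35 idx=1 entry=0x3E007 [P=1 RW=1 US=1 PS=0]
  L1: frame=0x3E idx=2 entry=0x41007 [P=1 RW=1 US=1 PS=0]
  L2: frame=0x41 idx=24 entry=0x44007 [P=1 RW=1 US=1 PS=0]
  ⇒ phys 0x44218  [3 reads]
#2 VA=0x7C00002F3 (r,kernel):
  L0: frame=0x35 idx=31 entry=0x46087 [P=1 RW=1 US=1 PS=1]
  ⇒ phys 0x462F3 (huge @L0)  [1 reads]

Access #2 fault: NONE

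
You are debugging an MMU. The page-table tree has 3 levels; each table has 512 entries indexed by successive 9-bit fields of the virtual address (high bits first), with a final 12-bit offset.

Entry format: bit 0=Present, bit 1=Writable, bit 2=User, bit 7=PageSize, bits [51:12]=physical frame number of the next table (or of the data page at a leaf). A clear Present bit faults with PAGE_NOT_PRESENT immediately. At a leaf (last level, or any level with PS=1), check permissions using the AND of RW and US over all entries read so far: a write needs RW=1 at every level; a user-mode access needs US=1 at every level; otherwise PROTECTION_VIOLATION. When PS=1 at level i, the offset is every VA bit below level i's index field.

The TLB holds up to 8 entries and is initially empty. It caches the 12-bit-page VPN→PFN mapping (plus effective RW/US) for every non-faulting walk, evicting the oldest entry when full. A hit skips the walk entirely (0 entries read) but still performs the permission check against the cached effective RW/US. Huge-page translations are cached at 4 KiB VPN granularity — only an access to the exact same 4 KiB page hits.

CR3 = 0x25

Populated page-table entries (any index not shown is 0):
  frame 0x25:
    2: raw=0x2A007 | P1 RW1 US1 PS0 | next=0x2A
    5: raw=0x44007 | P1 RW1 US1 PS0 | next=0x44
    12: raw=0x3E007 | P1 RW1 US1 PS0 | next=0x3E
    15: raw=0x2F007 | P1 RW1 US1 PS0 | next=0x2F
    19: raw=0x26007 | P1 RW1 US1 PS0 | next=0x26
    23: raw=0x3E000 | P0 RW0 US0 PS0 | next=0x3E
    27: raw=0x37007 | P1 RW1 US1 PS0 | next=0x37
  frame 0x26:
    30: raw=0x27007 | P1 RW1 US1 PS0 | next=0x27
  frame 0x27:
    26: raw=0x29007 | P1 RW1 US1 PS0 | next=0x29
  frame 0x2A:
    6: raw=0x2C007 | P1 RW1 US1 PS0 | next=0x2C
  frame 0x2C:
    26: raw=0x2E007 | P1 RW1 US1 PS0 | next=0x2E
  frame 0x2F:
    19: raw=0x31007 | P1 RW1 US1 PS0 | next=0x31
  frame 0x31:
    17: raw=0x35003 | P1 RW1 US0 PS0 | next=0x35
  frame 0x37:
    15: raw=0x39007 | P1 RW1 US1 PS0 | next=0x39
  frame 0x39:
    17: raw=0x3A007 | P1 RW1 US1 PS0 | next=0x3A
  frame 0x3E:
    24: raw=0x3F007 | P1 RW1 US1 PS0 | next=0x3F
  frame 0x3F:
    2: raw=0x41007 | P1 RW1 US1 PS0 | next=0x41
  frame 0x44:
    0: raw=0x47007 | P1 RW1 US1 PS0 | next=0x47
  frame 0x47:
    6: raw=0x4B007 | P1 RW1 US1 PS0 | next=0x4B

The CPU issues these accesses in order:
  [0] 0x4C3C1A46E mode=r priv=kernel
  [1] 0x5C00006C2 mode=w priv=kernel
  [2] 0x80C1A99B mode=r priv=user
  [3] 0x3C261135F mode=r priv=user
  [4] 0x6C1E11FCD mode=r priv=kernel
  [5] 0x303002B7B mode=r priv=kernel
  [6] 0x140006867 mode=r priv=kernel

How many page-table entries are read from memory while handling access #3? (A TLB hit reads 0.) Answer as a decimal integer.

Walk each access:
#0 VA=0x4C3C1A46E (r,kernel):
  L0: frame=0x25 idx=19 entry=0x26007 [P=1 RW=1 US=1 PS=0]
  L1: frame=0x26 idx=30 entry=0x27007 [P=1 RW=1 US=1 PS=0]
  L2: frame=0x27 idx=26 entry=0x29007 [P=1 RW=1 US=1 PS=0]
  → PA=0x2946E  (3 entries read)
#1 VA=0x5C00006C2 (w,kernel):
  L0: frame=0x25 idx=23 entry=0x3E000 [P=0 RW=0 US=0 PS=0]
  ✗ PAGE_NOT_PRESENT  [1 reads]
#2 VA=0x80C1A99B (r,user):
  L0: frame=0x25 idx=2 entry=0x2A007 [P=1 RW=1 US=1 PS=0]
  L1: frame=0x2A idx=6 entry=0x2C007 [P=1 RW=1 US=1 PS=0]
  L2: frame=0x2C idx=26 entry=0x2E007 [P=1 RW=1 US=1 PS=0]
  → PA=0x2E99B  (3 entries read)
#3 VA=0x3C261135F (r,user):
  L0: frame=0x25 idx=15 entry=0x2F007 [P=1 RW=1 US=1 PS=0]
  L1: frame=0x2F idx=19 entry=0x31007 [P=1 RW=1 US=1 PS=0]
  L2: frame=0x31 idx=17 entry=0x35003 [P=1 RW=1 US=0 PS=0]
  ✗ PROTECTION_VIOLATION  [3 reads]
#4 VA=0x6C1E11FCD (r,kernel):
  L0: frame=0x25 idx=27 entry=0x37007 [P=1 RW=1 US=1 PS=0]
  L1: frame=0x37 idx=15 entry=0x39007 [P=1 RW=1 US=1 PS=0]
  L2: frame=0x39 idx=17 entry=0x3A007 [P=1 RW=1 US=1 PS=0]
  → PA=0x3AFCD  (3 entries read)
#5 VA=0x303002B7B (r,kernel):
  L0: frame=0x25 idx=12 entry=0x3E007 [P=1 RW=1 US=1 PS=0]
  L1: frame=0x3E idx=24 entry=0x3F007 [P=1 RW=1 US=1 PS=0]
  L2: frame=0x3F idx=2 entry=0x41007 [P=1 RW=1 US=1 PS=0]
  → PA=0x41B7B  (3 entries read)
#6 VA=0x140006867 (r,kernel):
  L0: frame=0x25 idx=5 entry=0x44007 [P=1 RW=1 US=1 PS=0]
  L1: frame=0x44 idx=0 entry=0x47007 [P=1 RW=1 US=1 PS=0]
  L2: frame=0x47 idx=6 entry=0x4B007 [P=1 RW=1 US=1 PS=0]
  → PA=0x4B867  (3 entries read)

Entries read for #3: 3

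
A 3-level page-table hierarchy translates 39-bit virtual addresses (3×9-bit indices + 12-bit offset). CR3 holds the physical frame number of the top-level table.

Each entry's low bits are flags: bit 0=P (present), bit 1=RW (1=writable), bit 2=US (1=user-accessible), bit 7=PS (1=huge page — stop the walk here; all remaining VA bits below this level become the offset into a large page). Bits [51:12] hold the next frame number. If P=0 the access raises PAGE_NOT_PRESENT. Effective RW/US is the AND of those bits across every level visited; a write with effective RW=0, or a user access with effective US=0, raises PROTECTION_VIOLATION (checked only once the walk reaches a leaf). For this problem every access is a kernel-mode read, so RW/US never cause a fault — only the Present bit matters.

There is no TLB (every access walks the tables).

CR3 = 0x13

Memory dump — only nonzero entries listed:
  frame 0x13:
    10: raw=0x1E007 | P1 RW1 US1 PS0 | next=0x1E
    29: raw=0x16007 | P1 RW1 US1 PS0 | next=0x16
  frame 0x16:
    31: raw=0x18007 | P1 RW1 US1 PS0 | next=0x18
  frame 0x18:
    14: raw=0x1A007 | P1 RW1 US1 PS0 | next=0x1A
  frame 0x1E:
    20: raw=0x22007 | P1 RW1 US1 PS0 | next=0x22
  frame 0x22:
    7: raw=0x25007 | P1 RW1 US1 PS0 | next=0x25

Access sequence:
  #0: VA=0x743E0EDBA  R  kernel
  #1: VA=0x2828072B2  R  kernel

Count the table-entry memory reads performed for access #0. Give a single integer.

Per-access translation:
#0 VA=0x743E0EDBA (r,kernel):
  L0: frame=0x13 idx=29 entry=0x16007 [P=1 RW=1 US=1 PS=0]
  L1: frame=0x16 idx=31 entry=0x18007 [P=1 RW=1 US=1 PS=0]
  L2: frame=0x18 idx=14 entry=0x1A007 [P=1 RW=1 US=1 PS=0]
  → PA=0x1ADBA  (3 entries read)
#1 VA=0x2828072B2 (r,kernel):
  L0: frame=0x13 idx=10 entry=0x1E007 [P=1 RW=1 US=1 PS=0]
  L1: frame=0x1E idx=20 entry=0x22007 [P=1 RW=1 US=1 PS=0]
  L2: frame=0x22 idx=7 entry=0x25007 [P=1 RW=1 US=1 PS=0]
  → PA=0x252B2  (3 entries read)

Entries read for #0: 3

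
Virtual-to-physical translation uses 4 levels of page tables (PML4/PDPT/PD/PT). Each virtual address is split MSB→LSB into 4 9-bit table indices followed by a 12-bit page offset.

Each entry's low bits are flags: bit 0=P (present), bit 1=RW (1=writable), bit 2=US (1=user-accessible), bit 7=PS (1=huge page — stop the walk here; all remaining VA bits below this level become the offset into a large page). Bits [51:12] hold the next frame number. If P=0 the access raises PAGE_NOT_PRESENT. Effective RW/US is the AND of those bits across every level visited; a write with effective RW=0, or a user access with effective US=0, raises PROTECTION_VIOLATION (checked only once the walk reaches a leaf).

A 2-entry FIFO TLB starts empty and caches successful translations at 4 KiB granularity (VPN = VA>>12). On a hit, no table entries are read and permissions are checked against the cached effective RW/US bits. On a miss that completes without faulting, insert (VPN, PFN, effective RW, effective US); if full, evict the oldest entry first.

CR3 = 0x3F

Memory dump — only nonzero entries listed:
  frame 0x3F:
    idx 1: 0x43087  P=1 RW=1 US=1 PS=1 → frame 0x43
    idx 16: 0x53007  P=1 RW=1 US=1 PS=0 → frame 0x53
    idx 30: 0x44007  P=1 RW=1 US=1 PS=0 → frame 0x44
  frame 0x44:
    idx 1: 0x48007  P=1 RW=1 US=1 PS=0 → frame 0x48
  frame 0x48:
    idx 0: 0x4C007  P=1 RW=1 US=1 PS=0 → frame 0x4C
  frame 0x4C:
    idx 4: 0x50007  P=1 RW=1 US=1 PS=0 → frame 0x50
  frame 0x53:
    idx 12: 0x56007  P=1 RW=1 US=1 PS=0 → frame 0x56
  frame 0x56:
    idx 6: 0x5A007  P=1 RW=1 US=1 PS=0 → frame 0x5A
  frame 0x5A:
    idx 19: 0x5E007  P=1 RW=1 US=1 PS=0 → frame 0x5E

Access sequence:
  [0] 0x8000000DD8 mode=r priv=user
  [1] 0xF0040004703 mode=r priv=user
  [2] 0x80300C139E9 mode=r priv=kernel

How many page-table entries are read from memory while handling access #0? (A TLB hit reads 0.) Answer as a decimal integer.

Walk each access:
#0 VA=0x8000000DD8 (r,user):
  L0: frame=0x3F idx=1 entry=0x43087 [P=1 RW=1 US=1 PS=1]
  → PA=0x43DD8 (huge @L0)  (1 entries read)
#1 VA=0xF0040004703 (r,user):
  L0: frame=0x3F idx=30 entry=0x44007 [P=1 RW=1 US=1 PS=0]
  L1: frame=0x44 idx=1 entry=0x48007 [P=1 RW=1 US=1 PS=0]
  L2: frame=0x48 idx=0 entry=0x4C007 [P=1 RW=1 US=1 PS=0]
  L3: frame=0x4C idx=4 entry=0x50007 [P=1 RW=1 US=1 PS=0]
  → PA=0x50703  (4 entries read)
#2 VA=0x80300C139E9 (r,kernel):
  L0: frame=0x3F idx=16 entry=0x53007 [P=1 RW=1 US=1 PS=0]
  L1: frame=0x53 idx=12 entry=0x56007 [P=1 RW=1 US=1 PS=0]
  L2: frame=0x56 idx=6 entry=0x5A007 [P=1 RW=1 US=1 PS=0]
  L3: frame=0x5A idx=19 entry=0x5E007 [P=1 RW=1 US=1 PS=0]
  → PA=0x5E9E9  (4 entries read)

Entries read for #0: 1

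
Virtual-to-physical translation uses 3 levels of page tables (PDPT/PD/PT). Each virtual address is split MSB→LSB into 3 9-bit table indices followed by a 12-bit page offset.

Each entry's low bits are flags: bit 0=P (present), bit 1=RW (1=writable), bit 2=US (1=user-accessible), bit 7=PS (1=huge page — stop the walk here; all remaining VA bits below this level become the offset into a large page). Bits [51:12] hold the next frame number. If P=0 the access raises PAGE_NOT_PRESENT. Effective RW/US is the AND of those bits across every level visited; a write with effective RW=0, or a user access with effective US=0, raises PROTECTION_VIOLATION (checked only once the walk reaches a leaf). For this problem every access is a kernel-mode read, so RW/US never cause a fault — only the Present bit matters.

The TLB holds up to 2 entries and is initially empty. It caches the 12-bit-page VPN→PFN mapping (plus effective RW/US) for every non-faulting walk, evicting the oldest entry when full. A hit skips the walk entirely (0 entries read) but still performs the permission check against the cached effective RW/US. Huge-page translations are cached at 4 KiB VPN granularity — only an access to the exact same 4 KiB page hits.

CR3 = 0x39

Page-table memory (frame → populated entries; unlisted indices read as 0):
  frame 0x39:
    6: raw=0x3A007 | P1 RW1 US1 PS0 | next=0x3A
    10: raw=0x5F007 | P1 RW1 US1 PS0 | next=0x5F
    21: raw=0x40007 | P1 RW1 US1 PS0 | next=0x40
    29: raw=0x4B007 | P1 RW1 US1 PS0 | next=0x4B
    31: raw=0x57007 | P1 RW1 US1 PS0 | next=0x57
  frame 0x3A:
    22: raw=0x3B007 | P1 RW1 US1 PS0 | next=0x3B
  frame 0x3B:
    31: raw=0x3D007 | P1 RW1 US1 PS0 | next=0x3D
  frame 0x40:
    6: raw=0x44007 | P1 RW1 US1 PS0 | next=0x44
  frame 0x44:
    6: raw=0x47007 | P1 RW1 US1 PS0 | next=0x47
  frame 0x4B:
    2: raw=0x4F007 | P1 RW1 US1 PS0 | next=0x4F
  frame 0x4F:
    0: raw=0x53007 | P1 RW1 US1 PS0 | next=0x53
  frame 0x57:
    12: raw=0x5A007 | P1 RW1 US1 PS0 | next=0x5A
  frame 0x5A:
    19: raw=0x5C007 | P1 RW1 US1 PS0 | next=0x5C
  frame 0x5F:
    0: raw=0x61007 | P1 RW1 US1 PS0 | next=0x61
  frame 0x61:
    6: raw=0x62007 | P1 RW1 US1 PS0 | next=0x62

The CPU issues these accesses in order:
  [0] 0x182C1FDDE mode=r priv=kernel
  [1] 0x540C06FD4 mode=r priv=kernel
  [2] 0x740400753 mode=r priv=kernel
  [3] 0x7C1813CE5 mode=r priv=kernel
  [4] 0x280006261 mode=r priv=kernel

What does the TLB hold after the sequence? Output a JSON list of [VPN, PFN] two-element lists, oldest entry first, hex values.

Walk each access:
#0 VA=0x182C1FDDE (r,kernel):
  L0 @0x39[6] → 0x3A007  P=1,RW=1,US=1,PS=0
  L1 @0x3A[22] → 0x3B007  P=1,RW=1,US=1,PS=0
  L2 @0x3B[31] → 0x3D007  P=1,RW=1,US=1,PS=0
  ✓ 0x3DDDE  — 3 lookups
#1 VA=0x540C06FD4 (r,kernel):
  L0 @0x39[21] → 0x40007  P=1,RW=1,US=1,PS=0
  L1 @0x40[6] → 0x44007  P=1,RW=1,US=1,PS=0
  L2 @0x44[6] → 0x47007  P=1,RW=1,US=1,PS=0
  ✓ 0x47FD4  — 3 lookups
#2 VA=0x740400753 (r,kernel):
  L0 @0x39[29] → 0x4B007  P=1,RW=1,US=1,PS=0
  L1 @0x4B[2] → 0x4F007  P=1,RW=1,US=1,PS=0
  L2 @0x4F[0] → 0x53007  P=1,RW=1,US=1,PS=0
  ✓ 0x53753  — 3 lookups
#3 VA=0x7C1813CE5 (r,kernel):
  L0 @0x39[31] → 0x57007  P=1,RW=1,US=1,PS=0
  L1 @0x57[12] → 0x5A007  P=1,RW=1,US=1,PS=0
  L2 @0x5A[19] → 0x5C007  P=1,RW=1,US=1,PS=0
  ✓ 0x5CCE5  — 3 lookups
#4 VA=0x280006261 (r,kernel):
  L0 @0x39[10] → 0x5F007  P=1,RW=1,US=1,PS=0
  L1 @0x5F[0] → 0x61007  P=1,RW=1,US=1,PS=0
  L2 @0x61[6] → 0x62007  P=1,RW=1,US=1,PS=0
  ✓ 0x62261  — 3 lookups

TLB: [["0x7C1813", "0x5C"], ["0x280006", "0x62"]]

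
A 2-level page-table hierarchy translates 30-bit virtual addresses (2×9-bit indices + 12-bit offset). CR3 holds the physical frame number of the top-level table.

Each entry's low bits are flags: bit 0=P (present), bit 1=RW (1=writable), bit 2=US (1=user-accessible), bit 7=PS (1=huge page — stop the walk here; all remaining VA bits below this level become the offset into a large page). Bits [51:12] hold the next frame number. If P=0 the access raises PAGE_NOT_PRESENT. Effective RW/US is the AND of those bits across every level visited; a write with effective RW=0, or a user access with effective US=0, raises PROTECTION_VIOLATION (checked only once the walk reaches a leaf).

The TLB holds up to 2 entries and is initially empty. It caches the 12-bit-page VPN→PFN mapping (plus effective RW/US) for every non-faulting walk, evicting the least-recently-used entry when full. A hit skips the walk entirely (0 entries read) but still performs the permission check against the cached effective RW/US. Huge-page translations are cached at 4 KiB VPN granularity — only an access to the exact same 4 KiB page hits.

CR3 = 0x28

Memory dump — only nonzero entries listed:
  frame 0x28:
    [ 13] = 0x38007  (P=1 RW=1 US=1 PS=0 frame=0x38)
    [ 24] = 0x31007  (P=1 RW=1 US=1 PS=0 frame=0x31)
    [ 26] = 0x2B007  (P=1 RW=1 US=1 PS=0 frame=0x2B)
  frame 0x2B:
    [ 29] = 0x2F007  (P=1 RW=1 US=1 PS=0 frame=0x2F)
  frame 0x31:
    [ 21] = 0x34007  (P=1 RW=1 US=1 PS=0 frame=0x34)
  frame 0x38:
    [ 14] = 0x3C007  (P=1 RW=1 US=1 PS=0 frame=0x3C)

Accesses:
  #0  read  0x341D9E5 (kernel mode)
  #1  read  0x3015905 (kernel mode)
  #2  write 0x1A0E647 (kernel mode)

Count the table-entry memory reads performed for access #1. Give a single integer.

Per-access translation:
#0 VA=0x341D9E5 (r,kernel):
  L0 @0x28[26] → 0x2B007  P=1,RW=1,US=1,PS=0
  L1 @0x2B[29] → 0x2F007  P=1,RW=1,US=1,PS=0
  → PA=0x2F9E5  (2 entries read)
#1 VA=0x3015905 (r,kernel):
  L0 @0x28[24] → 0x31007  P=1,RW=1,US=1,PS=0
  L1 @0x31[21] → 0x34007  P=1,RW=1,US=1,PS=0
  → PA=0x34905  (2 entries read)
#2 VA=0x1A0E647 (w,kernel):
  L0 @0x28[13] → 0x38007  P=1,RW=1,US=1,PS=0
  L1 @0x38[14] → 0x3C007  P=1,RW=1,US=1,PS=0
  → PA=0x3C647  (2 entries read)

Entries read for #1: 2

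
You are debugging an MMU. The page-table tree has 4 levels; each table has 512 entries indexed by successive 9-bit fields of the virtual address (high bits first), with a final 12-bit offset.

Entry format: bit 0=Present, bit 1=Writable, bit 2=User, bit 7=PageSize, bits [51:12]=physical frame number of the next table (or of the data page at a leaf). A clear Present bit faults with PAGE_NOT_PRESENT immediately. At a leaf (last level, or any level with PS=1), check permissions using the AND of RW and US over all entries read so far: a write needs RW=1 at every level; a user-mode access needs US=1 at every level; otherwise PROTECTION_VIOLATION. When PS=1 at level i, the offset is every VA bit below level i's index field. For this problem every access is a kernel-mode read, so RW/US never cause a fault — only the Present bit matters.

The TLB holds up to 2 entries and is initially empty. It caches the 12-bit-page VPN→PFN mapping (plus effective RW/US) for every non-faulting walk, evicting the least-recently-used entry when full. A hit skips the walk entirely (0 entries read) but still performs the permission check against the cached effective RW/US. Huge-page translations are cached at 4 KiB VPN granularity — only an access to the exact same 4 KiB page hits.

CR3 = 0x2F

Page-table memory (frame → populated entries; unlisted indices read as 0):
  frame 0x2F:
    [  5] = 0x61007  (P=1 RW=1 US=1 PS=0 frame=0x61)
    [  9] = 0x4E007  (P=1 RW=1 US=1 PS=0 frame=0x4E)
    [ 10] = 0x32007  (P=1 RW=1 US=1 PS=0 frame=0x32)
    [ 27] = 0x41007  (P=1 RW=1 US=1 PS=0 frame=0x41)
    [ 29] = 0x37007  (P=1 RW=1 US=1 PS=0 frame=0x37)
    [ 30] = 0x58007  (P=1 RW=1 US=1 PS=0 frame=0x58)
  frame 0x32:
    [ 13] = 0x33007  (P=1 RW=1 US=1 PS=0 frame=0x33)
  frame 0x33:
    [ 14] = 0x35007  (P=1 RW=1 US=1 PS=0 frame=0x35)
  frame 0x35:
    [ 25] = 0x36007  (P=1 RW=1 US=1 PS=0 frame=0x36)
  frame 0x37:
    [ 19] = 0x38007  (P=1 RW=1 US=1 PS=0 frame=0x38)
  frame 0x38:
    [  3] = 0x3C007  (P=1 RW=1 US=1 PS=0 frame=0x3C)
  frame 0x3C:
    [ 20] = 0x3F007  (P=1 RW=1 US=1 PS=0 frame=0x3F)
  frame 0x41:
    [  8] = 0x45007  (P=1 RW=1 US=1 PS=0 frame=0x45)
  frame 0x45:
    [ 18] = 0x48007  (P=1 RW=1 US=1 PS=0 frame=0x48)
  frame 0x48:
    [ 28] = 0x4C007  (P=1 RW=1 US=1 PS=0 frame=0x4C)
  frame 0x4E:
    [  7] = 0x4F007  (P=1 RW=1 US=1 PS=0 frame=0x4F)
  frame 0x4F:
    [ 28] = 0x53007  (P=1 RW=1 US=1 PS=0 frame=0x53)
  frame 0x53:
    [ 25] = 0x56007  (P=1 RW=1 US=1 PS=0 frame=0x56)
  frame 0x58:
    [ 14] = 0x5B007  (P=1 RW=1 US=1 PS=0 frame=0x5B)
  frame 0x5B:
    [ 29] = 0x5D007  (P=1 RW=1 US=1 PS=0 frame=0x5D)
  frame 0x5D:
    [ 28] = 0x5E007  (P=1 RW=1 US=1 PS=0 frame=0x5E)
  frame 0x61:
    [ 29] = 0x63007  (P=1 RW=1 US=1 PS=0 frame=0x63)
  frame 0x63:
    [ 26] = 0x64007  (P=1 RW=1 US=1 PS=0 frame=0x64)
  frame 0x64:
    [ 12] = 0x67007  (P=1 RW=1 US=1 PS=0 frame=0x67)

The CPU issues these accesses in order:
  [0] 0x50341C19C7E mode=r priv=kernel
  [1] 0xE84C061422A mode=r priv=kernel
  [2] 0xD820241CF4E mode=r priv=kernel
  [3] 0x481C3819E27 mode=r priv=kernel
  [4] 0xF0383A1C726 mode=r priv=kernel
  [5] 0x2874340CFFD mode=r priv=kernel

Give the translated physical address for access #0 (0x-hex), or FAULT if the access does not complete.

Per-access translation:
#0 VA=0x50341C19C7E (r,kernel):
  lvl0: tbl 0x2F, slot 10 ⇒ 0x32007 (P1/RW1/US1/PS0)
  lvl1: tbl 0x32, slot 13 ⇒ 0x33007 (P1/RW1/US1/PS0)
  lvl2: tbl 0x33, slot 14 ⇒ 0x35007 (P1/RW1/US1/PS0)
  lvl3: tbl 0x35, slot 25 ⇒ 0x36007 (P1/RW1/US1/PS0)
  ⇒ phys 0x36C7E  [4 reads]
#1 VA=0xE84C061422A (r,kernel):
  lvl0: tbl 0x2F, slot 29 ⇒ 0x37007 (P1/RW1/US1/PS0)
  lvl1: tbl 0x37, slot 19 ⇒ 0x38007 (P1/RW1/US1/PS0)
  lvl2: tbl 0x38, slot 3 ⇒ 0x3C007 (P1/RW1/US1/PS0)
  lvl3: tbl 0x3C, slot 20 ⇒ 0x3F007 (P1/RW1/US1/PS0)
  ⇒ phys 0x3F22A  [4 reads]
#2 VA=0xD820241CF4E (r,kernel):
  lvl0: tbl 0x2F, slot 27 ⇒ 0x41007 (P1/RW1/US1/PS0)
  lvl1: tbl 0x41, slot 8 ⇒ 0x45007 (P1/RW1/US1/PS0)
  lvl2: tbl 0x45, slot 18 ⇒ 0x48007 (P1/RW1/US1/PS0)
  lvl3: tbl 0x48, slot 28 ⇒ 0x4C007 (P1/RW1/US1/PS0)
  ⇒ phys 0x4CF4E  [4 reads]
#3 VA=0x481C3819E27 (r,kernel):
  lvl0: tbl 0x2F, slot 9 ⇒ 0x4E007 (P1/RW1/US1/PS0)
  lvl1: tbl 0x4E, slot 7 ⇒ 0x4F007 (P1/RW1/US1/PS0)
  lvl2: tbl 0x4F, slot 28 ⇒ 0x53007 (P1/RW1/US1/PS0)
  lvl3: tbl 0x53, slot 25 ⇒ 0x56007 (P1/RW1/US1/PS0)
  ⇒ phys 0x56E27  [4 reads]
#4 VA=0xF0383A1C726 (r,kernel):
  lvl0: tbl 0x2F, slot 30 ⇒ 0x58007 (P1/RW1/US1/PS0)
  lvl1: tbl 0x58, slot 14 ⇒ 0x5B007 (P1/RW1/US1/PS0)
  lvl2: tbl 0x5B, slot 29 ⇒ 0x5D007 (P1/RW1/US1/PS0)
  lvl3: tbl 0x5D, slot 28 ⇒ 0x5E007 (P1/RW1/US1/PS0)
  ⇒ phys 0x5E726  [4 reads]
#5 VA=0x2874340CFFD (r,kernel):
  lvl0: tbl 0x2F, slot 5 ⇒ 0x61007 (P1/RW1/US1/PS0)
  lvl1: tbl 0x61, slot 29 ⇒ 0x63007 (P1/RW1/US1/PS0)
  lvl2: tbl 0x63, slot 26 ⇒ 0x64007 (P1/RW1/US1/PS0)
  lvl3: tbl 0x64, slot 12 ⇒ 0x67007 (P1/RW1/US1/PS0)
  ⇒ phys 0x67FFD  [4 reads]

Access #0 PA: 0x36C7E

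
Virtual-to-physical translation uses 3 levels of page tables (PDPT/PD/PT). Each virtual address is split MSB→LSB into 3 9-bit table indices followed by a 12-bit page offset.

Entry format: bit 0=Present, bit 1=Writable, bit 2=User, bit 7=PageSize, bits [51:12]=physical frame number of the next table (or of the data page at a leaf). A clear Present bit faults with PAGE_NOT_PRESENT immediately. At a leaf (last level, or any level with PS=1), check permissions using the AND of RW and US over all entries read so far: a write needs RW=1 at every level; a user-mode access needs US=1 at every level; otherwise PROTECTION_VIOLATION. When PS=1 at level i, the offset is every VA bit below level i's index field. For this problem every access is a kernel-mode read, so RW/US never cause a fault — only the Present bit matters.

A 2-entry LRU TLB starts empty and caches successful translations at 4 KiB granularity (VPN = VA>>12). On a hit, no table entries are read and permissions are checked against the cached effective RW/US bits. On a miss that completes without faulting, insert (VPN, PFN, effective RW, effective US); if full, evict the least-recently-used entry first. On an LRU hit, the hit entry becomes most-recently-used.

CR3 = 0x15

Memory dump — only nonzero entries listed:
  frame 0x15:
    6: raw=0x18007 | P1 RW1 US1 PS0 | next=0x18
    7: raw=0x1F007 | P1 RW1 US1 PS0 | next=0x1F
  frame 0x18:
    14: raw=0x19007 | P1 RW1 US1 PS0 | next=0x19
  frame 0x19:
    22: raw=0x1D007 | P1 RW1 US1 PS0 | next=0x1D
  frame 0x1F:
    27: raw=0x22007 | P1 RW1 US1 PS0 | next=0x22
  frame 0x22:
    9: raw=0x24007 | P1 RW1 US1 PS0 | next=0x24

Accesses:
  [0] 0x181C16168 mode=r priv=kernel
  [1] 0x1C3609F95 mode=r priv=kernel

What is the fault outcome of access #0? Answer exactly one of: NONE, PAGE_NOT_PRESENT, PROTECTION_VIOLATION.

Per-access translation:
#0 VA=0x181C16168 (r,kernel):
  L0 @0x15[6] → 0x18007  P=1,RW=1,US=1,PS=0
  L1 @0x18[14] → 0x19007  P=1,RW=1,US=1,PS=0
  L2 @0x19[22] → 0x1D007  P=1,RW=1,US=1,PS=0
  ✓ 0x1D168  — 3 lookups
#1 VA=0x1C3609F95 (r,kernel):
  L0 @0x15[7] → 0x1F007  P=1,RW=1,US=1,PS=0
  L1 @0x1F[27] → 0x22007  P=1,RW=1,US=1,PS=0
  L2 @0x22[9] → 0x24007  P=1,RW=1,US=1,PS=0
  ✓ 0x24F95  — 3 lookups

Access #0 fault: NONE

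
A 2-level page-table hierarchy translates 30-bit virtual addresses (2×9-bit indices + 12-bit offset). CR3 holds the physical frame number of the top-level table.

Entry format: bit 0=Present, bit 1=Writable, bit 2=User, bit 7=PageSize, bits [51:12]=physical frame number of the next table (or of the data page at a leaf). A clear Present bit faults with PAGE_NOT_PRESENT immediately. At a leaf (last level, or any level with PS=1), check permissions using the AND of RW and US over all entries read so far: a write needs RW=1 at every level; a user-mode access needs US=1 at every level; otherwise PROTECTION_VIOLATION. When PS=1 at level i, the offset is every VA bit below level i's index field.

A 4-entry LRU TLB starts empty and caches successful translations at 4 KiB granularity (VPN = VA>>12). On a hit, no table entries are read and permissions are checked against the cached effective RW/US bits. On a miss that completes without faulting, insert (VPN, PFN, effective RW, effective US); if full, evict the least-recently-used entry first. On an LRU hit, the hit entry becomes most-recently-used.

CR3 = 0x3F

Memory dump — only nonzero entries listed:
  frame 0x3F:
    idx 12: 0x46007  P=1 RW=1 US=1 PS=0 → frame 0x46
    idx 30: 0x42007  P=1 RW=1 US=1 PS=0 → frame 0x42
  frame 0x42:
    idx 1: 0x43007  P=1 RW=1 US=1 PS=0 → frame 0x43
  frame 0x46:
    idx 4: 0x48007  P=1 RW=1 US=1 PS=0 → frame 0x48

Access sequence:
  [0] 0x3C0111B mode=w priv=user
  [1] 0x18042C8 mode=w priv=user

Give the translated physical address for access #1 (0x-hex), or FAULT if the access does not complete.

Per-access translation:
#0 VA=0x3C0111B (w,user):
  [0] read 0x3F idx=30: raw=0x42007 flags P=1 W=1 U=1 S=0
  [1] read 0x42 idx=1: raw=0x43007 flags P=1 W=1 U=1 S=0
  ✓ 0x4311B  — 2 lookups
#1 VA=0x18042C8 (w,user):
  [0] read 0x3F idx=12: raw=0x46007 flags P=1 W=1 U=1 S=0
  [1] read 0x46 idx=4: raw=0x48007 flags P=1 W=1 U=1 S=0
  ✓ 0x482C8  — 2 lookups

Access #1 PA: 0x482C8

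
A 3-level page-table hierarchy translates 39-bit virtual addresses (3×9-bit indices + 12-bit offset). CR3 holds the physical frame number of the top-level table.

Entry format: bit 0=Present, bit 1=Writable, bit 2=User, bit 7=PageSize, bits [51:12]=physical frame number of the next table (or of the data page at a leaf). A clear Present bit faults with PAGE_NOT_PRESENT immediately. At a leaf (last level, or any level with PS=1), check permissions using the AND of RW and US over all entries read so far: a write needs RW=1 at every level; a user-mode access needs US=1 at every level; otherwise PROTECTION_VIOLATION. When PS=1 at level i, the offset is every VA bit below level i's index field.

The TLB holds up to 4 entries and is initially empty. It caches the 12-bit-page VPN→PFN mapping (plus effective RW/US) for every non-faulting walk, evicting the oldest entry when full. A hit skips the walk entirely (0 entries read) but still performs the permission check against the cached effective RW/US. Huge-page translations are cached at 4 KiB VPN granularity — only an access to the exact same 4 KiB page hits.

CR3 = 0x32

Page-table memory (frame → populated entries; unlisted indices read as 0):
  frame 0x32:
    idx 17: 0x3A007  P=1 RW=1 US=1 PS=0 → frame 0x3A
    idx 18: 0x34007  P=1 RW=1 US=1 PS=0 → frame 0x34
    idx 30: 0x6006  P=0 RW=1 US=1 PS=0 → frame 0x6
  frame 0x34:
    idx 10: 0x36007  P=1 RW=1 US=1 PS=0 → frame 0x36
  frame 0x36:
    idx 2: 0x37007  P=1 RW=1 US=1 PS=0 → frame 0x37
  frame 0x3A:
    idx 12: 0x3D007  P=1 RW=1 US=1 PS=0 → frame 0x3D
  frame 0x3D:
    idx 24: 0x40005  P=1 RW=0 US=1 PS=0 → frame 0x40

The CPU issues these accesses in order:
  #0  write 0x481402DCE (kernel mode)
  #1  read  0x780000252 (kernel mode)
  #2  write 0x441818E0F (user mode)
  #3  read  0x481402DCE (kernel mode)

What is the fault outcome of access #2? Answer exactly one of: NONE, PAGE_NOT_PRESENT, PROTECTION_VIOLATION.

Trace:
#0 VA=0x481402DCE (w,kernel):
  [0] read 0x32 idx=18: raw=0x34007 flags P=1 W=1 U=1 S=0
  [1] read 0x34 idx=10: raw=0x36007 flags P=1 W=1 U=1 S=0
  [2] read 0x36 idx=2: raw=0x37007 flags P=1 W=1 U=1 S=0
  ⇒ phys 0x37DCE  [3 reads]
#1 VA=0x780000252 (r,kernel):
  [0] read 0x32 idx=30: raw=0x6006 flags P=0 W=1 U=1 S=0
  ✗ PAGE_NOT_PRESENT  [1 reads]
#2 VA=0x441818E0F (w,user):
  [0] read 0x32 idx=17: raw=0x3A007 flags P=1 W=1 U=1 S=0
  [1] read 0x3A idx=12: raw=0x3D007 flags P=1 W=1 U=1 S=0
  [2] read 0x3D idx=24: raw=0x40005 flags P=1 W=0 U=1 S=0
  ✗ PROTECTION_VIOLATION  [3 reads]
#3 VA=0x481402DCE (r,kernel):
  TLB hit vpn=0x481402 → PA=0x37DCE

Access #2 fault: PROTECTION_VIOLATION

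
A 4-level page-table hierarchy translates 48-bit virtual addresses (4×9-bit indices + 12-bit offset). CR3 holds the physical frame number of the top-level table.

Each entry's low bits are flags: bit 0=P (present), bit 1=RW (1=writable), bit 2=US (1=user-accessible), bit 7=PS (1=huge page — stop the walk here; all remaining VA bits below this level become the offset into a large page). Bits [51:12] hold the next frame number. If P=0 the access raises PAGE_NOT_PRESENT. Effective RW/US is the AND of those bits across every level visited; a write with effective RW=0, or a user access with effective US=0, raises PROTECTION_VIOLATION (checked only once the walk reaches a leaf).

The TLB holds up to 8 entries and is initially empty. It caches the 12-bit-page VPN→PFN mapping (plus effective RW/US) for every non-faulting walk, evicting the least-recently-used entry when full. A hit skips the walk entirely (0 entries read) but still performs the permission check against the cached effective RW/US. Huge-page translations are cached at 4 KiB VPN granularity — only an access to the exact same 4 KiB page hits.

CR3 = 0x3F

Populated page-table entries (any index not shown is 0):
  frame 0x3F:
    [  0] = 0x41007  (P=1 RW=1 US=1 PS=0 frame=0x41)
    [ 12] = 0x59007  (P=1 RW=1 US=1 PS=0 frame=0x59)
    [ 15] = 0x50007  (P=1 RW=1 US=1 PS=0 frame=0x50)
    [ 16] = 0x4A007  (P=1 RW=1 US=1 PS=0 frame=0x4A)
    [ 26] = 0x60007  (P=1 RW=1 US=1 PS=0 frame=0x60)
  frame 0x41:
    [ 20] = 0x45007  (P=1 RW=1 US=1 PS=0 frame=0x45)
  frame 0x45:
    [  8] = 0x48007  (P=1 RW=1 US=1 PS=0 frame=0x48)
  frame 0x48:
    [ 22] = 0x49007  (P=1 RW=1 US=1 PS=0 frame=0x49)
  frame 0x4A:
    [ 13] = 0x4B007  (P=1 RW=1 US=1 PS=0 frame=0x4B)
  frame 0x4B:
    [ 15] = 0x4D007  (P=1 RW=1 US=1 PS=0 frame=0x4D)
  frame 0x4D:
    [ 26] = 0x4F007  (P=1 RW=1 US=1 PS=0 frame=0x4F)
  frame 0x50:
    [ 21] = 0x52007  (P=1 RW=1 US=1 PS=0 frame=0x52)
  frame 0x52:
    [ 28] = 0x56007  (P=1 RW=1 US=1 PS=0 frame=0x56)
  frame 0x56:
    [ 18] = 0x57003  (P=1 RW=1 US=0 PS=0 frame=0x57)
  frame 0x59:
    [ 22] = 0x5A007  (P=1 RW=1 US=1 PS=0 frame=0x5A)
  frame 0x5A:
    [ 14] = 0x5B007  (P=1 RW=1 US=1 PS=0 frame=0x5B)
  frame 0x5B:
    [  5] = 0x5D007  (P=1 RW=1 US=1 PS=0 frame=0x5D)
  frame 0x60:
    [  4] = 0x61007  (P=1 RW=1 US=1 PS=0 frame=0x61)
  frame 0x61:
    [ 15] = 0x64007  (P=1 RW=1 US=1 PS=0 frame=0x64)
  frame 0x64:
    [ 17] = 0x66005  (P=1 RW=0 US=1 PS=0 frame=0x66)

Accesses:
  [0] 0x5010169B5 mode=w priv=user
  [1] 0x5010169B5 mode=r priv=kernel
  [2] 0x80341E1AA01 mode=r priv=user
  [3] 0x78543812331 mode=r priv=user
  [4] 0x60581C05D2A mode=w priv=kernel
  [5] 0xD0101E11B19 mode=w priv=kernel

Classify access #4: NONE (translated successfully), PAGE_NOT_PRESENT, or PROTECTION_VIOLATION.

Trace:
#0 VA=0x5010169B5 (w,user):
  L0: frame=0x3F idx=0 entry=0x41007 [P=1 RW=1 US=1 PS=0]
  L1: frame=0x41 idx=20 entry=0x45007 [P=1 RW=1 US=1 PS=0]
  L2: frame=0x45 idx=8 entry=0x48007 [P=1 RW=1 US=1 PS=0]
  L3: frame=0x48 idx=22 entry=0x49007 [P=1 RW=1 US=1 PS=0]
  ⇒ phys 0x499B5  [4 reads]
#1 VA=0x5010169B5 (r,kernel):
  TLB hit vpn=0x501016 → PA=0x499B5
#2 VA=0x80341E1AA01 (r,user):
  L0: frame=0x3F idx=16 entry=0x4A007 [P=1 RW=1 US=1 PS=0]
  L1: frame=0x4A idx=13 entry=0x4B007 [P=1 RW=1 US=1 PS=0]
  L2: frame=0x4B idx=15 entry=0x4D007 [P=1 RW=1 US=1 PS=0]
  L3: frame=0x4D idx=26 entry=0x4F007 [P=1 RW=1 US=1 PS=0]
  ⇒ phys 0x4FA01  [4 reads]
#3 VA=0x78543812331 (r,user):
  L0: frame=0x3F idx=15 entry=0x50007 [P=1 RW=1 US=1 PS=0]
  L1: frame=0x50 idx=21 entry=0x52007 [P=1 RW=1 US=1 PS=0]
  L2: frame=0x52 idx=28 entry=0x56007 [P=1 RW=1 US=1 PS=0]
  L3: frame=0x56 idx=18 entry=0x57003 [P=1 RW=1 US=0 PS=0]
  ⇒ fault: PROTECTION_VIOLATION  — 4 lookups
#4 VA=0x60581C05D2A (w,kernel):
  L0: frame=0x3F idx=12 entry=0x59007 [P=1 RW=1 US=1 PS=0]
  L1: frame=0x59 idx=22 entry=0x5A007 [P=1 RW=1 US=1 PS=0]
  L2: frame=0x5A idx=14 entry=0x5B007 [P=1 RW=1 US=1 PS=0]
  L3: frame=0x5B idx=5 entry=0x5D007 [P=1 RW=1 US=1 PS=0]
  ⇒ phys 0x5DD2A  [4 reads]
#5 VA=0xD0101E11B19 (w,kernel):
  L0: frame=0x3F idx=26 entry=0x60007 [P=1 RW=1 US=1 PS=0]
  L1: frame=0x60 idx=4 entry=0x61007 [P=1 RW=1 US=1 PS=0]
  L2: frame=0x61 idx=15 entry=0x64007 [P=1 RW=1 US=1 PS=0]
  L3: frame=0x64 idx=17 entry=0x66005 [P=1 RW=0 US=1 PS=0]
  ⇒ fault: PROTECTION_VIOLATION  — 4 lookups

Access #4 fault: NONE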